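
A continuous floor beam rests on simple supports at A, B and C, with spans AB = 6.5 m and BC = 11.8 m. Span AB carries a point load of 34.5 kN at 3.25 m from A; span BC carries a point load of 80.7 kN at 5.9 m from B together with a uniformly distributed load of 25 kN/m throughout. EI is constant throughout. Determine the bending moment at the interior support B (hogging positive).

Take M_B as the redundant. Released structure: two simple spans AB and BC with a hinge at B.
Discontinuity in slope at B on the released structure — sum the simple-span end rotations:
  span AB: point load 34.5 at a = 3.25: Pab(L + a)/(6LEI) = 91.1/EI
  span BC: point load 80.7 at a = 5.9: Pab(L + b)/(6LEI) = 702.3/EI
  span BC: UDL 25: wL³/(24EI) = 1711/EI
  relative rotation θ_0 = (91.1 + 2414)/EI = 2505/EI
A unit hogging moment at B produces rotation L₁/(3EI) + L₂/(3EI) = 6.1/EI.
Slope continuity at B: θ_0 = M_B·6.1/EI, so M_B = 2505/6.1 = 410.6 kN·m (hogging).

M_B = 410.6 kN·m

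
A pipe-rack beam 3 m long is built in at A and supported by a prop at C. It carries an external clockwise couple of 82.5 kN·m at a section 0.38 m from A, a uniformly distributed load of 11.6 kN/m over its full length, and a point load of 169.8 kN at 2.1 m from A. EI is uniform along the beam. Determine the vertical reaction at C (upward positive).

Take the reaction at C as the redundant and release it; the primary structure is a cantilever fixed at A.
Free-end deflection of the primary structure under the applied loading (downward +):
  clockwise couple 82.5 at a = 0.38: M₀a(2L − a)/(2EI) = 88.09/EI
  UDL 11.6: wL⁴/(8EI) = 117.5/EI
  point load 169.8 at a = 2.1: Pa²(3L − a)/(6EI) = 861.1/EI
  δ_0 = 1067/EI
Flexibility coefficient — unit upward force at C: δ_{CC} = L³/(3EI) = 9/EI.
The prop prevents deflection at C: R_C = δ_0/δ_{CC} = 1067/9 = 118.5 kN.

R_C = 118.5 kN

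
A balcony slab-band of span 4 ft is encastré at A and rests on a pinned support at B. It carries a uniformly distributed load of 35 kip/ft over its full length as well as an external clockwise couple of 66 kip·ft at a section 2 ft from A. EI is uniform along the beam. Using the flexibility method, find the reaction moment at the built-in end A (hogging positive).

Release the roller at B. Primary structure: cantilever fixed at A.
Primary-structure tip deflection at B by superposition:
  UDL 35: wL⁴/(8EI) = 1120/EI
  clockwise couple 66 at a = 2: M₀a(2L − a)/(2EI) = 396/EI
  δ_0 = 1516/EI
Tip deflection under a unit load at B: L³/(3EI) = 21.33/EI.
Compatibility at B: δ_0 − R_B·δ_{BB} = 0, so R_B = 1516/21.33 = 71.06 kip.
Moment equilibrium about A: M_A = Σ(load moments about A) − R_B·L = 346 − 71.06×4 = 61.75 kip·ft.

M_A = 61.75 kip·ft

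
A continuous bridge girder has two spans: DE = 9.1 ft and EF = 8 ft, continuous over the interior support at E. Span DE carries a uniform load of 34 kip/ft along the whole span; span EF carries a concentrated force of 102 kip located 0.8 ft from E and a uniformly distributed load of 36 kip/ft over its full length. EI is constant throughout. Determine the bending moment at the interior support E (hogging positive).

Take M_E as the redundant. Released structure: two simple spans DE and EF with a hinge at E.
Rotations at E on the released spans (each span's end-slope, ×1/EI):
  span DE: UDL 34: wL³/(24EI) = 1068/EI
  span EF: point load 102 at a = 0.8: Pab(L + b)/(6LEI) = 186/EI
  span EF: UDL 36: wL³/(24EI) = 768/EI
  relative rotation θ_0 = (1068 + 954)/EI = 2022/EI
A unit hogging moment at E produces rotation L₁/(3EI) + L₂/(3EI) = 5.7/EI.
Slope continuity at E: θ_0 = M_E·5.7/EI, so M_E = 2022/5.7 = 354.7 kip·ft (hogging).

M_E = 354.7 kip·ft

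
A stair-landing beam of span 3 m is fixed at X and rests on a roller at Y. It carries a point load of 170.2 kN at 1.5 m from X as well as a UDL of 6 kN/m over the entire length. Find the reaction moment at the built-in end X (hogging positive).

M_X = 102.5 kN·m

Take the reaction at Y as the redundant and release it; the primary structure is a cantilever fixed at X.
Primary-structure tip deflection at Y by superposition:
  point load 170.2 at a = 1.5: Pa²(3L − a)/(6EI) = 478.7/EI
  UDL 6: wL⁴/(8EI) = 60.75/EI
  δ_0 = 539.4/EI
Flexibility coefficient — unit upward force at Y: δ_{YY} = L³/(3EI) = 9/EI.
Compatibility at Y: δ_0 − R_Y·δ_{YY} = 0, so R_Y = 539.4/9 = 59.94 kN.
Moment equilibrium about X: M_X = Σ(load moments about X) − R_Y·L = 282.3 − 59.94×3 = 102.5 kN·m.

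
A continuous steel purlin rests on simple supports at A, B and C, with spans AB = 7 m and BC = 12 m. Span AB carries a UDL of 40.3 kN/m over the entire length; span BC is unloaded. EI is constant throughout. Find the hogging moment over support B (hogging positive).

Take M_B as the redundant. Released structure: two simple spans AB and BC with a hinge at B.
Rotations at B on the released spans (each span's end-slope, ×1/EI):
  span AB: UDL 40.3: wL³/(24EI) = 576/EI
  relative rotation θ_0 = (576 + 0)/EI = 576/EI
A unit hogging moment at B produces rotation L₁/(3EI) + L₂/(3EI) = 6.333/EI.
Slope continuity at B: θ_0 = M_B·6.333/EI, so M_B = 576/6.333 = 90.94 kN·m (hogging).

M_B = 90.94 kN·m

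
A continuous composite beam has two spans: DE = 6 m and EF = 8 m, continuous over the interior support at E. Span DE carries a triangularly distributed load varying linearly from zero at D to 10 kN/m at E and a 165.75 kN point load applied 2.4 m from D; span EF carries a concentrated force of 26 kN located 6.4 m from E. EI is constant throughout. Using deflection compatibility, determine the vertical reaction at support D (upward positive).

R_D = 93.9 kN

Release continuity at E by inserting a hinge; the redundant is the internal moment M_E. The primary structure is two simply-supported spans DE and EF.
Rotations at E on the released spans (each span's end-slope, ×1/EI):
  span DE: triangular load, peak 10: w₀L³/(45EI) = 48/EI
  span DE: point load 165.75 at a = 2.4: Pab(L + a)/(6LEI) = 334.2/EI
  span EF: point load 26 at a = 6.4: Pab(L + b)/(6LEI) = 53.25/EI
  relative rotation θ_0 = (382.2 + 53.25)/EI = 435.4/EI
A unit hogging moment at E produces rotation L₁/(3EI) + L₂/(3EI) = 4.667/EI.
Slope continuity at E: θ_0 = M_E·4.667/EI, so M_E = 435.4/4.667 = 93.3 kN·m (hogging).
Span DE, ΣM about D with M_E applied at E: R_E^{DE}·6 = 517.8 + 93.3, so R_E^{DE} = 101.8 kN and R_D = 195.8 − 101.8 = 93.9 kN.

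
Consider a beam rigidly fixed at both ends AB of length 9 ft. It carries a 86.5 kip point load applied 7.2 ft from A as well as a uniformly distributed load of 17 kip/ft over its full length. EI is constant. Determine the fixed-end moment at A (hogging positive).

M_A = 139.7 kip·ft

Take the two fixed-end moments M_A, M_B as redundants; the released structure is the simple span AB.
Simple-span end rotations at A and B under the given loads:
  at A: point load 86.5 at a = 7.2: Pab(L + b)/(6LEI) = 224.2/EI
  at B: point load 86.5 at a = 7.2: Pab(L + a)/(6LEI) = 336.3/EI
  at A: UDL 17: wL³/(24EI) = 516.4/EI
  at B: UDL 17: wL³/(24EI) = 516.4/EI
  θ_A0 = 740.6/EI,  θ_B0 = 852.7/EI
Flexibility coefficients: a unit moment at one end gives L/(3EI) there and L/(6EI) at the far end, so f₁₁ = f₂₂ = 3/EI and f₁₂ = f₂₁ = 1.5/EI.
Compatibility — zero rotation at each built-in end:
  3 M_A + 1.5 M_B = 740.6
  1.5 M_A + 3 M_B = 852.7
Solving the pair gives M_A = 139.7 kip·ft and M_B = 214.4 kip·ft (hogging).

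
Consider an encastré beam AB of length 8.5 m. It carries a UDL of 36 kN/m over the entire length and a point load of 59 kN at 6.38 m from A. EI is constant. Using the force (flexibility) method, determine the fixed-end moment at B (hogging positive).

Take the two fixed-end moments M_A, M_B as redundants; the released structure is the simple span AB.
On the primary (simply-supported) span, the end slopes from the loading are:
  at A: UDL 36: wL³/(24EI) = 921.2/EI
  at B: UDL 36: wL³/(24EI) = 921.2/EI
  at A: point load 59 at a = 6.38: Pab(L + b)/(6LEI) = 166.2/EI
  at B: point load 59 at a = 6.38: Pab(L + a)/(6LEI) = 232.8/EI
  θ_A0 = 1087/EI,  θ_B0 = 1154/EI
Flexibility coefficients: a unit moment at one end gives L/(3EI) there and L/(6EI) at the far end, so f₁₁ = f₂₂ = 2.833/EI and f₁₂ = f₂₁ = 1.417/EI.
Compatibility — zero rotation at each built-in end:
  2.833 M_A + 1.417 M_B = 1087
  1.417 M_A + 2.833 M_B = 1154
Solving the pair gives M_A = 240.2 kN·m and M_B = 287.2 kN·m (hogging).

M_B = 287.2 kN·m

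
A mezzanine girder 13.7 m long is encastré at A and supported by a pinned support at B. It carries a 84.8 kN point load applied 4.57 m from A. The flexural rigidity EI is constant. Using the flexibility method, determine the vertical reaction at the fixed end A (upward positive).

R_A = 72.22 kN

Remove the prop at B; the released (primary) structure is a cantilever built in at A.
Downward deflection at the released point B due to the loads:
  point load 84.8 at a = 4.57: Pa²(3L − a)/(6EI) = 10783/EI
Tip deflection under a unit load at B: L³/(3EI) = 857.1/EI.
Compatibility at B: δ_0 − R_B·δ_{BB} = 0, so R_B = 10783/857.1 = 12.58 kN.
Vertical equilibrium: R_A = ΣP − R_B = 84.8 − 12.58 = 72.22 kN.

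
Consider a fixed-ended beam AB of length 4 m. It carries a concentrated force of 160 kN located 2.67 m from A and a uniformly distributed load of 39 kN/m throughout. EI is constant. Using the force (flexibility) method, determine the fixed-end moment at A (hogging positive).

M_A = 99.23 kN·m

Release both end moments; the primary structure is a simply-supported span AB with redundants M_A and M_B.
End rotations of the released simple span under the applied load (×1/EI):
  at A: point load 160 at a = 2.67: Pab(L + b)/(6LEI) = 126.2/EI
  at B: point load 160 at a = 2.67: Pab(L + a)/(6LEI) = 157.9/EI
  at A: UDL 39: wL³/(24EI) = 104/EI
  at B: UDL 39: wL³/(24EI) = 104/EI
  θ_A0 = 230.2/EI,  θ_B0 = 261.9/EI
Flexibility coefficients: a unit moment at one end gives L/(3EI) there and L/(6EI) at the far end, so f₁₁ = f₂₂ = 1.333/EI and f₁₂ = f₂₁ = 0.6667/EI.
Compatibility — zero rotation at each built-in end:
  1.333 M_A + 0.6667 M_B = 230.2
  0.6667 M_A + 1.333 M_B = 261.9
Solving the pair gives M_A = 99.23 kN·m and M_B = 146.8 kN·m (hogging).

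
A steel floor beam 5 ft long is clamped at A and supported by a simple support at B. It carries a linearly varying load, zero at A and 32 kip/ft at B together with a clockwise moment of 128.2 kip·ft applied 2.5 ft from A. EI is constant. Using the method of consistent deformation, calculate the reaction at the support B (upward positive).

Remove the prop at B; the released (primary) structure is a cantilever built in at A.
Free-end deflection of the primary structure under the applied loading (downward +):
  triangular load, peak 32 at the free end: 11w₀L⁴/(120EI) = 1833/EI
  clockwise couple 128.2 at a = 2.5: M₀a(2L − a)/(2EI) = 1202/EI
  δ_0 = 3035/EI
Flexibility coefficient — unit upward force at B: δ_{BB} = L³/(3EI) = 41.67/EI.
The prop prevents deflection at B: R_B = δ_0/δ_{BB} = 3035/41.67 = 72.84 kip.

R_B = 72.84 kip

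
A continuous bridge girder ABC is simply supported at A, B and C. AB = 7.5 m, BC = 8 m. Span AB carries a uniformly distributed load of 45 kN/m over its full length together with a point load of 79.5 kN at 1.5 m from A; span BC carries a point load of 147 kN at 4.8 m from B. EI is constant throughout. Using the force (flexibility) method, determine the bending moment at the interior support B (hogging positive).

Insert a hinge at B; M_B is the redundant, and each span becomes simply supported.
Discontinuity in slope at B on the released structure — sum the simple-span end rotations:
  span AB: UDL 45: wL³/(24EI) = 791/EI
  span AB: point load 79.5 at a = 1.5: Pab(L + a)/(6LEI) = 143.1/EI
  span BC: point load 147 at a = 4.8: Pab(L + b)/(6LEI) = 526.8/EI
  relative rotation θ_0 = (934.1 + 526.8)/EI = 1461/EI
A unit hogging moment at B produces rotation L₁/(3EI) + L₂/(3EI) = 5.167/EI.
Slope continuity at B: θ_0 = M_B·5.167/EI, so M_B = 1461/5.167 = 282.8 kN·m (hogging).

M_B = 282.8 kN·m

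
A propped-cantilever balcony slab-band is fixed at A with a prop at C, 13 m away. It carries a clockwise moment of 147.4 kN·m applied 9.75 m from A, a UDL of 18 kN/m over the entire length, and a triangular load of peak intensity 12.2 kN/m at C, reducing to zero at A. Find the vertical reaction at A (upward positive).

R_A = 166 kN

Release the roller at C. Primary structure: cantilever fixed at A.
Primary-structure tip deflection at C by superposition:
  clockwise couple 147.4 at a = 9.75: M₀a(2L − a)/(2EI) = 11677/EI
  UDL 18: wL⁴/(8EI) = 64262/EI
  triangular load, peak 12.2 at the free end: 11w₀L⁴/(120EI) = 31941/EI
  δ_0 = 107880/EI
Flexibility coefficient — unit upward force at C: δ_{CC} = L³/(3EI) = 732.3/EI.
The prop prevents deflection at C: R_C = δ_0/δ_{CC} = 107880/732.3 = 147.3 kN.
Vertical equilibrium: R_A = ΣP − R_C = 313.3 − 147.3 = 166 kN.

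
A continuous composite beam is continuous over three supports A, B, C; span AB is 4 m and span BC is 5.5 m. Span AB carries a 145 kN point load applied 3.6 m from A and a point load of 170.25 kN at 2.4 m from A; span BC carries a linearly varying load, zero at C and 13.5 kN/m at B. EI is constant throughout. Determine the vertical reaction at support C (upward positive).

R_C = -4.297 kN

Release continuity at B by inserting a hinge; the redundant is the internal moment M_B. The primary structure is two simply-supported spans AB and BC.
End slopes at the hinge B, treating each span as simply supported:
  span AB: point load 145 at a = 3.6: Pab(L + a)/(6LEI) = 66.12/EI
  span AB: point load 170.25 at a = 2.4: Pab(L + a)/(6LEI) = 174.3/EI
  span BC: triangular load, peak 13.5: w₀L³/(45EI) = 49.91/EI
  relative rotation θ_0 = (240.5 + 49.91)/EI = 290.4/EI
A unit hogging moment at B produces rotation L₁/(3EI) + L₂/(3EI) = 3.167/EI.
Slope continuity at B: θ_0 = M_B·3.167/EI, so M_B = 290.4/3.167 = 91.7 kN·m (hogging).
Span BC, ΣM about C: R_B^{BC}·5.5 = 136.1 + 91.7, so R_B^{BC} = 41.42 kN and R_C = 37.12 − 41.42 = -4.297 kN.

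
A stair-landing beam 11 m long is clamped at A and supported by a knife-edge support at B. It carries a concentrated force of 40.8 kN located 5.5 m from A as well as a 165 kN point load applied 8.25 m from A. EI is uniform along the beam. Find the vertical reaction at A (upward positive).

Take the reaction at B as the redundant and release it; the primary structure is a cantilever fixed at A.
Deflection at B on the released cantilever, summing each load's contribution:
  point load 40.8 at a = 5.5: Pa²(3L − a)/(6EI) = 5657/EI
  point load 165 at a = 8.25: Pa²(3L − a)/(6EI) = 46325/EI
  δ_0 = 51982/EI
Flexibility coefficient — unit upward force at B: δ_{BB} = L³/(3EI) = 443.7/EI.
Compatibility at B: δ_0 − R_B·δ_{BB} = 0, so R_B = 51982/443.7 = 117.2 kN.
Vertical equilibrium: R_A = ΣP − R_B = 205.8 − 117.2 = 88.64 kN.

R_A = 88.64 kN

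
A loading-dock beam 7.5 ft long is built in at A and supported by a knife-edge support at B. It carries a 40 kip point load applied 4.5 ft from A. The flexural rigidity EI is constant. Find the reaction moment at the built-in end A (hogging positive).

M_A = 50.4 kip·ft

Remove the prop at B; the released (primary) structure is a cantilever built in at A.
Primary-structure tip deflection at B by superposition:
  point load 40 at a = 4.5: Pa²(3L − a)/(6EI) = 2430/EI
Flexibility coefficient — unit upward force at B: δ_{BB} = L³/(3EI) = 140.6/EI.
The prop prevents deflection at B: R_B = δ_0/δ_{BB} = 2430/140.6 = 17.28 kip.
Moment equilibrium about A: M_A = Σ(load moments about A) − R_B·L = 180 − 17.28×7.5 = 50.4 kip·ft.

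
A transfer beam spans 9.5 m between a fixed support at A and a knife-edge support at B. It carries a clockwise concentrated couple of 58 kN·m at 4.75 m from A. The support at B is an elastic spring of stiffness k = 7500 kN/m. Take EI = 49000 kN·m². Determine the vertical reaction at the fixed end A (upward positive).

R_A = -6.715 kN

Choose R_B as the redundant. The primary structure is the cantilever fixed at A.
Deflection at B on the released cantilever, summing each load's contribution:
  clockwise couple 58 at a = 4.75: M₀a(2L − a)/(2EI) = 1963/EI
Flexibility coefficient — unit upward force at B: δ_{BB} = L³/(3EI) = 285.8/EI.
With EI = 49000 kN·m²: δ_0 = 0.04006 m and δ_{BB} = 0.005832 m/kN.
Compatibility — the spring shortens by R_B/k under the reaction it provides: δ_0 − R_B·δ_{BB} = R_B/k. With 1/k = 0.000133 m/kN, R_B = δ_0 / (δ_{BB} + 1/k) = 0.04006 / (0.005832 + 0.000133) = 6.715 kN.
Vertical equilibrium: R_A = ΣP − R_B = 0 − 6.715 = -6.715 kN.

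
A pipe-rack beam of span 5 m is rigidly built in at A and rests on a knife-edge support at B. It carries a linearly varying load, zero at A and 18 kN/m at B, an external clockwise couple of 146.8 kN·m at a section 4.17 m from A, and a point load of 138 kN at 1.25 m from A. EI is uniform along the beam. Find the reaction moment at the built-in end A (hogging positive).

Release the roller at B. Primary structure: cantilever fixed at A.
Downward deflection at the released point B due to the loads:
  triangular load, peak 18 at the free end: 11w₀L⁴/(120EI) = 1031/EI
  clockwise couple 146.8 at a = 4.17: M₀a(2L − a)/(2EI) = 1784/EI
  point load 138 at a = 1.25: Pa²(3L − a)/(6EI) = 494.1/EI
  δ_0 = 3310/EI
Flexibility coefficient — unit upward force at B: δ_{BB} = L³/(3EI) = 41.67/EI.
Compatibility at B: δ_0 − R_B·δ_{BB} = 0, so R_B = 3310/41.67 = 79.44 kN.
Moment equilibrium about A: M_A = Σ(load moments about A) − R_B·L = 469.3 − 79.44×5 = 72.12 kN·m.

M_A = 72.12 kN·m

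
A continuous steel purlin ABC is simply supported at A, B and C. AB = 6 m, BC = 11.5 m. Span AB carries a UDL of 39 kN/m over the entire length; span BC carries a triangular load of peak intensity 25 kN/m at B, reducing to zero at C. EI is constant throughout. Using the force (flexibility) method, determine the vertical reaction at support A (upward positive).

R_A = 82.83 kN

Insert a hinge at B; M_B is the redundant, and each span becomes simply supported.
Discontinuity in slope at B on the released structure — sum the simple-span end rotations:
  span AB: UDL 39: wL³/(24EI) = 351/EI
  span BC: triangular load, peak 25: w₀L³/(45EI) = 844.9/EI
  relative rotation θ_0 = (351 + 844.9)/EI = 1196/EI
A unit hogging moment at B produces rotation L₁/(3EI) + L₂/(3EI) = 5.833/EI.
Compatibility: M_B·(L₁+L₂)/(3EI) = θ_0, giving M_B = 205 kN·m (hogging).
Span AB, ΣM about A with M_B applied at B: R_B^{AB}·6 = 702 + 205, so R_B^{AB} = 151.2 kN and R_A = 234 − 151.2 = 82.83 kN.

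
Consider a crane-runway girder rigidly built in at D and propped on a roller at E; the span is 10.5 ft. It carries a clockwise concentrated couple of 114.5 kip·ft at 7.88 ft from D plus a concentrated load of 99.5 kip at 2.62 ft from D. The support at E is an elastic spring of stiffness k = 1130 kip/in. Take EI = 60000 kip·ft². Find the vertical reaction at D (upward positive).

R_D = 75.91 kip

Release the roller at E. Primary structure: cantilever fixed at D.
Free-end deflection of the primary structure under the applied loading (downward +):
  clockwise couple 114.5 at a = 7.88: M₀a(2L − a)/(2EI) = 5919/EI
  point load 99.5 at a = 2.62: Pa²(3L − a)/(6EI) = 3288/EI
  δ_0 = 9206/EI
Flexibility coefficient — unit upward force at E: δ_{EE} = L³/(3EI) = 385.9/EI.
With EI = 60000 kip·ft²: δ_0 = 0.15344 ft and δ_{EE} = 0.006431 ft/kip.
Compatibility — the spring shortens by R_E/k under the reaction it provides: δ_0 − R_E·δ_{EE} = R_E/k. With 1/k = 1/(1130×12) ft/kip = 0.000074 ft/kip, R_E = δ_0 / (δ_{EE} + 1/k) = 0.15344 / (0.006431 + 0.000074) = 23.59 kip.
Vertical equilibrium: R_D = ΣP − R_E = 99.5 − 23.59 = 75.91 kip.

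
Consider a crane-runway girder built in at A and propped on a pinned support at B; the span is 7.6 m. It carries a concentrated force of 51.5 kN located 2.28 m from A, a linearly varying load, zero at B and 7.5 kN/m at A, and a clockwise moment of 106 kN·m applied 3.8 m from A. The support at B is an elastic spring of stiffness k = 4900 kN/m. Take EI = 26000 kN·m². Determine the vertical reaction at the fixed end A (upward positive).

R_A = 53.32 kN

Release the roller at B. Primary structure: cantilever fixed at A.
Primary-structure tip deflection at B by superposition:
  point load 51.5 at a = 2.28: Pa²(3L − a)/(6EI) = 915.6/EI
  triangular load, peak 7.5 at the fixed end: w₀L⁴/(30EI) = 834.1/EI
  clockwise couple 106 at a = 3.8: M₀a(2L − a)/(2EI) = 2296/EI
  δ_0 = 4046/EI
Tip deflection under a unit load at B: L³/(3EI) = 146.3/EI.
With EI = 26000 kN·m²: δ_0 = 0.1556 m and δ_{BB} = 0.005628 m/kN.
Compatibility — the spring shortens by R_B/k under the reaction it provides: δ_0 − R_B·δ_{BB} = R_B/k. With 1/k = 0.000204 m/kN, R_B = δ_0 / (δ_{BB} + 1/k) = 0.1556 / (0.005628 + 0.000204) = 26.68 kN.
Vertical equilibrium: R_A = ΣP − R_B = 80 − 26.68 = 53.32 kN.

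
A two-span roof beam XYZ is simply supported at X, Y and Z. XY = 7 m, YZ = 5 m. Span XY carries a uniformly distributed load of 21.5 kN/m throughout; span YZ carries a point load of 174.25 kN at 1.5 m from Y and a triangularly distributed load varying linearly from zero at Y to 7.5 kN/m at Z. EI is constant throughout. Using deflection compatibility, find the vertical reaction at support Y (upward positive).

Release continuity at Y by inserting a hinge; the redundant is the internal moment M_Y. The primary structure is two simply-supported spans XY and YZ.
End slopes at the hinge Y, treating each span as simply supported:
  span XY: UDL 21.5: wL³/(24EI) = 307.3/EI
  span YZ: point load 174.25 at a = 1.5: Pab(L + b)/(6LEI) = 259.2/EI
  span YZ: triangular load, peak 7.5: 7w₀L³/(360EI) = 18.23/EI
  relative rotation θ_0 = (307.3 + 277.4)/EI = 584.7/EI
A unit hogging moment at Y produces rotation L₁/(3EI) + L₂/(3EI) = 4/EI.
Compatibility: M_Y·(L₁+L₂)/(3EI) = θ_0, giving M_Y = 146.2 kN·m (hogging).
Span XY, ΣM about X with M_Y applied at Y: R_Y^{XY}·7 = 526.8 + 146.2, so R_Y^{XY} = 96.13 kN and R_X = 150.5 − 96.13 = 54.37 kN.
Span YZ, ΣM about Z: R_Y^{YZ}·5 = 641.1 + 146.2, so R_Y^{YZ} = 157.5 kN and R_Z = 193 − 157.5 = 35.54 kN.
R_Y = 96.13 + 157.5 = 253.6 kN.

R_Y = 253.6 kN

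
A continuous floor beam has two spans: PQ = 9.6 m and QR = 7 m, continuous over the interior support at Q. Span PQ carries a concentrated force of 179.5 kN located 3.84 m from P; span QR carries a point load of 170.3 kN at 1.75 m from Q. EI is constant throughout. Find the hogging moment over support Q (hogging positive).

M_Q = 249.9 kN·m

Release continuity at Q by inserting a hinge; the redundant is the internal moment M_Q. The primary structure is two simply-supported spans PQ and QR.
Rotations at Q on the released spans (each span's end-slope, ×1/EI):
  span PQ: point load 179.5 at a = 3.84: Pab(L + a)/(6LEI) = 926.4/EI
  span QR: point load 170.3 at a = 1.75: Pab(L + b)/(6LEI) = 456.4/EI
  relative rotation θ_0 = (926.4 + 456.4)/EI = 1383/EI
A unit hogging moment at Q produces rotation L₁/(3EI) + L₂/(3EI) = 5.533/EI.
Slope continuity at Q: θ_0 = M_Q·5.533/EI, so M_Q = 1383/5.533 = 249.9 kN·m (hogging).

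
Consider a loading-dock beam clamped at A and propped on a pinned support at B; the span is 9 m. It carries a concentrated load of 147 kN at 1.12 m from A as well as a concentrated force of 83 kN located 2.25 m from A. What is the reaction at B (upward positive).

R_B = 10.41 kN

Release the roller at B. Primary structure: cantilever fixed at A.
Deflection at B on the released cantilever, summing each load's contribution:
  point load 147 at a = 1.12: Pa²(3L − a)/(6EI) = 795.4/EI
  point load 83 at a = 2.25: Pa²(3L − a)/(6EI) = 1733/EI
  δ_0 = 2529/EI
Flexibility coefficient — unit upward force at B: δ_{BB} = L³/(3EI) = 243/EI.
The prop prevents deflection at B: R_B = δ_0/δ_{BB} = 2529/243 = 10.41 kN.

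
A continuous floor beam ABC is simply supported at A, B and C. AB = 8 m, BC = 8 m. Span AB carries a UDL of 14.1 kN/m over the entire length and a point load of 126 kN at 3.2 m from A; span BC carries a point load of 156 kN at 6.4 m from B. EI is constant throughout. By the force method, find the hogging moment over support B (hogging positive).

M_B = 201 kN·m

Take M_B as the redundant. Released structure: two simple spans AB and BC with a hinge at B.
End slopes at the hinge B, treating each span as simply supported:
  span AB: UDL 14.1: wL³/(24EI) = 300.8/EI
  span AB: point load 126 at a = 3.2: Pab(L + a)/(6LEI) = 451.6/EI
  span BC: point load 156 at a = 6.4: Pab(L + b)/(6LEI) = 319.5/EI
  relative rotation θ_0 = (752.4 + 319.5)/EI = 1072/EI
A unit hogging moment at B produces rotation L₁/(3EI) + L₂/(3EI) = 5.333/EI.
Compatibility: M_B·(L₁+L₂)/(3EI) = θ_0, giving M_B = 201 kN·m (hogging).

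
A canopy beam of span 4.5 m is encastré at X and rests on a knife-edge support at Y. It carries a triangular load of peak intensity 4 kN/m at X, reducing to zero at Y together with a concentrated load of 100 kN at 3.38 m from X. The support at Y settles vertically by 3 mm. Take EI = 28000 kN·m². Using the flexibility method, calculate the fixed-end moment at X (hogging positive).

Release the roller at Y. Primary structure: cantilever fixed at X.
Deflection at Y on the released cantilever, summing each load's contribution:
  triangular load, peak 4 at the fixed end: w₀L⁴/(30EI) = 54.67/EI
  point load 100 at a = 3.38: Pa²(3L − a)/(6EI) = 1927/EI
  δ_0 = 1982/EI
Flexibility coefficient — unit upward force at Y: δ_{YY} = L³/(3EI) = 30.38/EI.
With EI = 28000 kN·m²: δ_0 = 0.070771 m and δ_{YY} = 0.001085 m/kN.
Compatibility — the beam at Y must follow the support down by 0.003 m: δ_0 − R_Y·δ_{YY} = 0.003, so R_Y = (0.070771 − 0.003)/0.001085 = 62.47 kN.
Moment equilibrium about X: M_X = Σ(load moments about X) − R_Y·L = 351.5 − 62.47×4.5 = 70.38 kN·m.

M_X = 70.38 kN·m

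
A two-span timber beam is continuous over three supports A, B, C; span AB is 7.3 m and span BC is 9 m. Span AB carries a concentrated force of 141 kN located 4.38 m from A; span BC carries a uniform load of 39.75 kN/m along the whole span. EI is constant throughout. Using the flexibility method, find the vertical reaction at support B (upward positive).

Release continuity at B by inserting a hinge; the redundant is the internal moment M_B. The primary structure is two simply-supported spans AB and BC.
Discontinuity in slope at B on the released structure — sum the simple-span end rotations:
  span AB: point load 141 at a = 4.38: Pab(L + a)/(6LEI) = 480.9/EI
  span BC: UDL 39.75: wL³/(24EI) = 1207/EI
  relative rotation θ_0 = (480.9 + 1207)/EI = 1688/EI
A unit hogging moment at B produces rotation L₁/(3EI) + L₂/(3EI) = 5.433/EI.
Compatibility: M_B·(L₁+L₂)/(3EI) = θ_0, giving M_B = 310.7 kN·m (hogging).
Span AB, ΣM about A with M_B applied at B: R_B^{AB}·7.3 = 617.6 + 310.7, so R_B^{AB} = 127.2 kN and R_A = 141 − 127.2 = 13.83 kN.
Span BC, ΣM about C: R_B^{BC}·9 = 1610 + 310.7, so R_B^{BC} = 213.4 kN and R_C = 357.8 − 213.4 = 144.3 kN.
R_B = 127.2 + 213.4 = 340.6 kN.

R_B = 340.6 kN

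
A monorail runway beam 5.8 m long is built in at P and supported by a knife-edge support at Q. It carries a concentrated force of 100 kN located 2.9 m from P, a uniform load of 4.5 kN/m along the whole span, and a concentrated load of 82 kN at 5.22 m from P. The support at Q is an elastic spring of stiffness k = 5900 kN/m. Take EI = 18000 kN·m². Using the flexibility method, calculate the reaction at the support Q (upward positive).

R_Q = 105.8 kN

Take the reaction at Q as the redundant and release it; the primary structure is a cantilever fixed at P.
Downward deflection at the released point Q due to the loads:
  point load 100 at a = 2.9: Pa²(3L − a)/(6EI) = 2032/EI
  UDL 4.5: wL⁴/(8EI) = 636.6/EI
  point load 82 at a = 5.22: Pa²(3L − a)/(6EI) = 4536/EI
  δ_0 = 7205/EI
Tip deflection under a unit load at Q: L³/(3EI) = 65.04/EI.
With EI = 18000 kN·m²: δ_0 = 0.40026 m and δ_{QQ} = 0.003613 m/kN.
Compatibility — the spring shortens by R_Q/k under the reaction it provides: δ_0 − R_Q·δ_{QQ} = R_Q/k. With 1/k = 0.000169 m/kN, R_Q = δ_0 / (δ_{QQ} + 1/k) = 0.40026 / (0.003613 + 0.000169) = 105.8 kN.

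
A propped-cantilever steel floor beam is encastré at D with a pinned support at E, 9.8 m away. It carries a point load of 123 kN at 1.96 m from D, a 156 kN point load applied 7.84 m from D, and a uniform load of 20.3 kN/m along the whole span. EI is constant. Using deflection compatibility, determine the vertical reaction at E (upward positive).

R_E = 191.3 kN

Choose R_E as the redundant. The primary structure is the cantilever fixed at D.
Deflection at E on the released cantilever, summing each load's contribution:
  point load 123 at a = 1.96: Pa²(3L − a)/(6EI) = 2161/EI
  point load 156 at a = 7.84: Pa²(3L − a)/(6EI) = 34455/EI
  UDL 20.3: wL⁴/(8EI) = 23405/EI
  δ_0 = 60021/EI
Flexibility coefficient — unit upward force at E: δ_{EE} = L³/(3EI) = 313.7/EI.
The prop prevents deflection at E: R_E = δ_0/δ_{EE} = 60021/313.7 = 191.3 kN.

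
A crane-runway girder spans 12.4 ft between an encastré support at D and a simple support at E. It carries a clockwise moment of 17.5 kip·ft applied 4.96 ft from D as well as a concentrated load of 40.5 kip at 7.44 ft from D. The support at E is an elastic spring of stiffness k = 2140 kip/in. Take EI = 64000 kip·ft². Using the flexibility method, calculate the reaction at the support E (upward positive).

R_E = 18.78 kip

Remove the prop at E; the released (primary) structure is a cantilever built in at D.
Downward deflection at the released point E due to the loads:
  clockwise couple 17.5 at a = 4.96: M₀a(2L − a)/(2EI) = 861.1/EI
  point load 40.5 at a = 7.44: Pa²(3L − a)/(6EI) = 11119/EI
  δ_0 = 11980/EI
Flexibility coefficient — unit upward force at E: δ_{EE} = L³/(3EI) = 635.5/EI.
With EI = 64000 kip·ft²: δ_0 = 0.1872 ft and δ_{EE} = 0.00993 ft/kip.
Compatibility — the spring shortens by R_E/k under the reaction it provides: δ_0 − R_E·δ_{EE} = R_E/k. With 1/k = 1/(2140×12) ft/kip = 0.000039 ft/kip, R_E = δ_0 / (δ_{EE} + 1/k) = 0.1872 / (0.00993 + 0.000039) = 18.78 kip.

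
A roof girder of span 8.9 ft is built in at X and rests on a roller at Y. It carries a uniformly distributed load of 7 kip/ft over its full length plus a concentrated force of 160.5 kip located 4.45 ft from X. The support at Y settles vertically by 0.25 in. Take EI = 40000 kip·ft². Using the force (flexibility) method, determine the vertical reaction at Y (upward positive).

Take the reaction at Y as the redundant and release it; the primary structure is a cantilever fixed at X.
Primary-structure tip deflection at Y by superposition:
  UDL 7: wL⁴/(8EI) = 5490/EI
  point load 160.5 at a = 4.45: Pa²(3L − a)/(6EI) = 11786/EI
  δ_0 = 17276/EI
Flexibility coefficient — unit upward force at Y: δ_{YY} = L³/(3EI) = 235/EI.
With EI = 40000 kip·ft²: δ_0 = 0.4319 ft and δ_{YY} = 0.005875 ft/kip.
Compatibility — the beam at Y must follow the support down by 0.02083 ft: δ_0 − R_Y·δ_{YY} = 0.02083, so R_Y = (0.4319 − 0.02083)/0.005875 = 69.97 kip.

R_Y = 69.97 kip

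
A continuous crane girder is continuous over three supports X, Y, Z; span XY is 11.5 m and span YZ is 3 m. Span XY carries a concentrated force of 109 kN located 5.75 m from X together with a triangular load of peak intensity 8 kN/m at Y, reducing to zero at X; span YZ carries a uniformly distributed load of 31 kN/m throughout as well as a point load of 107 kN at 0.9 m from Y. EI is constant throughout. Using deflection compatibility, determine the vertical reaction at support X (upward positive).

R_X = 47.1 kN

Take M_Y as the redundant. Released structure: two simple spans XY and YZ with a hinge at Y.
Discontinuity in slope at Y on the released structure — sum the simple-span end rotations:
  span XY: point load 109 at a = 5.75: Pab(L + a)/(6LEI) = 901/EI
  span XY: triangular load, peak 8: w₀L³/(45EI) = 270.4/EI
  span YZ: UDL 31: wL³/(24EI) = 34.88/EI
  span YZ: point load 107 at a = 0.9: Pab(L + b)/(6LEI) = 57.3/EI
  relative rotation θ_0 = (1171 + 92.17)/EI = 1264/EI
A unit hogging moment at Y produces rotation L₁/(3EI) + L₂/(3EI) = 4.833/EI.
Compatibility: M_Y·(L₁+L₂)/(3EI) = θ_0, giving M_Y = 261.4 kN·m (hogging).
Span XY, ΣM about X with M_Y applied at Y: R_Y^{XY}·11.5 = 979.4 + 261.4, so R_Y^{XY} = 107.9 kN and R_X = 155 − 107.9 = 47.1 kN.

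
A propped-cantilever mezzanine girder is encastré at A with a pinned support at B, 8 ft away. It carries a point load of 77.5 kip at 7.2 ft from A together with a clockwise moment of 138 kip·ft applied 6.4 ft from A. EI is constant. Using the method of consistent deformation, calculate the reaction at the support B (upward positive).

R_B = 90.75 kip

Release the roller at B. Primary structure: cantilever fixed at A.
Deflection at B on the released cantilever, summing each load's contribution:
  point load 77.5 at a = 7.2: Pa²(3L − a)/(6EI) = 11249/EI
  clockwise couple 138 at a = 6.4: M₀a(2L − a)/(2EI) = 4239/EI
  δ_0 = 15489/EI
Flexibility coefficient — unit upward force at B: δ_{BB} = L³/(3EI) = 170.7/EI.
The prop prevents deflection at B: R_B = δ_0/δ_{BB} = 15489/170.7 = 90.75 kip.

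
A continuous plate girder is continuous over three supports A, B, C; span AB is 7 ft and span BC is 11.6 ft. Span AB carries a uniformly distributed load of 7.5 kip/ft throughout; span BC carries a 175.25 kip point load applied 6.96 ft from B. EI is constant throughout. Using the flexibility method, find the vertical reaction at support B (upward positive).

Take M_B as the redundant. Released structure: two simple spans AB and BC with a hinge at B.
Rotations at B on the released spans (each span's end-slope, ×1/EI):
  span AB: UDL 7.5: wL³/(24EI) = 107.2/EI
  span BC: point load 175.25 at a = 6.96: Pab(L + b)/(6LEI) = 1321/EI
  relative rotation θ_0 = (107.2 + 1321)/EI = 1428/EI
A unit hogging moment at B produces rotation L₁/(3EI) + L₂/(3EI) = 6.2/EI.
Compatibility: M_B·(L₁+L₂)/(3EI) = θ_0, giving M_B = 230.3 kip·ft (hogging).
Span AB, ΣM about A with M_B applied at B: R_B^{AB}·7 = 183.8 + 230.3, so R_B^{AB} = 59.15 kip and R_A = 52.5 − 59.15 = -6.648 kip.
Span BC, ΣM about C: R_B^{BC}·11.6 = 813.2 + 230.3, so R_B^{BC} = 89.95 kip and R_C = 175.2 − 89.95 = 85.3 kip.
R_B = 59.15 + 89.95 = 149.1 kip.

R_B = 149.1 kip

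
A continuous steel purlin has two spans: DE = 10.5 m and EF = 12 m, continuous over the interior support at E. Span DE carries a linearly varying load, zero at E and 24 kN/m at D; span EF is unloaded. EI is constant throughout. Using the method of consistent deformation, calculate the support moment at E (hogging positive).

M_E = 72.03 kN·m

Take M_E as the redundant. Released structure: two simple spans DE and EF with a hinge at E.
Discontinuity in slope at E on the released structure — sum the simple-span end rotations:
  span DE: triangular load, peak 24: 7w₀L³/(360EI) = 540.2/EI
  relative rotation θ_0 = (540.2 + 0)/EI = 540.2/EI
A unit hogging moment at E produces rotation L₁/(3EI) + L₂/(3EI) = 7.5/EI.
Compatibility: M_E·(L₁+L₂)/(3EI) = θ_0, giving M_E = 72.03 kN·m (hogging).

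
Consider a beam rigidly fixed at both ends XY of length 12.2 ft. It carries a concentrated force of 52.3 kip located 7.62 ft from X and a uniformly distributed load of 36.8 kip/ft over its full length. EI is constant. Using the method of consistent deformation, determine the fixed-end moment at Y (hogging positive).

Release both end moments; the primary structure is a simply-supported span XY with redundants M_X and M_Y.
On the primary (simply-supported) span, the end slopes from the loading are:
  at X: point load 52.3 at a = 7.62: Pab(L + b)/(6LEI) = 418.4/EI
  at Y: point load 52.3 at a = 7.62: Pab(L + a)/(6LEI) = 494.2/EI
  at X: UDL 36.8: wL³/(24EI) = 2784/EI
  at Y: UDL 36.8: wL³/(24EI) = 2784/EI
  θ_X0 = 3203/EI,  θ_Y0 = 3279/EI
Flexibility coefficients: a unit moment at one end gives L/(3EI) there and L/(6EI) at the far end, so f₁₁ = f₂₂ = 4.067/EI and f₁₂ = f₂₁ = 2.033/EI.
Compatibility — zero rotation at each built-in end:
  4.067 M_X + 2.033 M_Y = 3203
  2.033 M_X + 4.067 M_Y = 3279
Solving the pair gives M_X = 512.6 kip·ft and M_Y = 549.9 kip·ft (hogging).

M_Y = 549.9 kip·ft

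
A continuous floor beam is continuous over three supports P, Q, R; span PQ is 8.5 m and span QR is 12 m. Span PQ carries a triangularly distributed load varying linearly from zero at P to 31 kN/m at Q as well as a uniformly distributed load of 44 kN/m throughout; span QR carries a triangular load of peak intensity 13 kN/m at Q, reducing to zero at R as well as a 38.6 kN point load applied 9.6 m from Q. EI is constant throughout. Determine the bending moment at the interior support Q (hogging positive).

M_Q = 325.8 kN·m

Release continuity at Q by inserting a hinge; the redundant is the internal moment M_Q. The primary structure is two simply-supported spans PQ and QR.
Rotations at Q on the released spans (each span's end-slope, ×1/EI):
  span PQ: triangular load, peak 31: w₀L³/(45EI) = 423.1/EI
  span PQ: UDL 44: wL³/(24EI) = 1126/EI
  span QR: triangular load, peak 13: w₀L³/(45EI) = 499.2/EI
  span QR: point load 38.6 at a = 9.6: Pab(L + b)/(6LEI) = 177.9/EI
  relative rotation θ_0 = (1549 + 677.1)/EI = 2226/EI
A unit hogging moment at Q produces rotation L₁/(3EI) + L₂/(3EI) = 6.833/EI.
Compatibility: M_Q·(L₁+L₂)/(3EI) = θ_0, giving M_Q = 325.8 kN·m (hogging).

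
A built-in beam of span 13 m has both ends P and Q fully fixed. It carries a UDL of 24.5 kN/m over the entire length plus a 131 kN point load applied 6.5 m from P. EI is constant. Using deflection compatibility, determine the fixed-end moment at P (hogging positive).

M_P = 557.9 kN·m

Take the two fixed-end moments M_P, M_Q as redundants; the released structure is the simple span PQ.
Simple-span end rotations at P and Q under the given loads:
  at P: UDL 24.5: wL³/(24EI) = 2243/EI
  at Q: UDL 24.5: wL³/(24EI) = 2243/EI
  at P: point load 131 at a = 6.5: Pab(L + b)/(6LEI) = 1384/EI
  at Q: point load 131 at a = 6.5: Pab(L + a)/(6LEI) = 1384/EI
  θ_P0 = 3626/EI,  θ_Q0 = 3626/EI
Flexibility coefficients: a unit moment at one end gives L/(3EI) there and L/(6EI) at the far end, so f₁₁ = f₂₂ = 4.333/EI and f₁₂ = f₂₁ = 2.167/EI.
Compatibility — zero rotation at each built-in end:
  4.333 M_P + 2.167 M_Q = 3626
  2.167 M_P + 4.333 M_Q = 3626
Solving the pair gives M_P = 557.9 kN·m and M_Q = 557.9 kN·m (hogging).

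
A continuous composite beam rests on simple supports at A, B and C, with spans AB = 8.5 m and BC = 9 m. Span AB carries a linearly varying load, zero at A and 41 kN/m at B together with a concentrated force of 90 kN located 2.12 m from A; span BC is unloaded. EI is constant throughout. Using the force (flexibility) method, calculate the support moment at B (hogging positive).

Release continuity at B by inserting a hinge; the redundant is the internal moment M_B. The primary structure is two simply-supported spans AB and BC.
Discontinuity in slope at B on the released structure — sum the simple-span end rotations:
  span AB: triangular load, peak 41: w₀L³/(45EI) = 559.5/EI
  span AB: point load 90 at a = 2.12: Pab(L + a)/(6LEI) = 253.5/EI
  relative rotation θ_0 = (813 + 0)/EI = 813/EI
A unit hogging moment at B produces rotation L₁/(3EI) + L₂/(3EI) = 5.833/EI.
Compatibility: M_B·(L₁+L₂)/(3EI) = θ_0, giving M_B = 139.4 kN·m (hogging).

M_B = 139.4 kN·m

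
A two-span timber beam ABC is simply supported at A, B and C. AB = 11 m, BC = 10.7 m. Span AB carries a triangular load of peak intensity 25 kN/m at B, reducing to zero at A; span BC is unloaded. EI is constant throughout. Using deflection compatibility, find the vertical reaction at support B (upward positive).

R_B = 110.5 kN

Take M_B as the redundant. Released structure: two simple spans AB and BC with a hinge at B.
Discontinuity in slope at B on the released structure — sum the simple-span end rotations:
  span AB: triangular load, peak 25: w₀L³/(45EI) = 739.4/EI
  relative rotation θ_0 = (739.4 + 0)/EI = 739.4/EI
A unit hogging moment at B produces rotation L₁/(3EI) + L₂/(3EI) = 7.233/EI.
Compatibility: M_B·(L₁+L₂)/(3EI) = θ_0, giving M_B = 102.2 kN·m (hogging).
Span AB, ΣM about A with M_B applied at B: R_B^{AB}·11 = 1008 + 102.2, so R_B^{AB} = 101 kN and R_A = 137.5 − 101 = 36.54 kN.
Span BC, ΣM about C: R_B^{BC}·10.7 = 0 + 102.2, so R_B^{BC} = 9.554 kN and R_C = 0 − 9.554 = -9.554 kN.
R_B = 101 + 9.554 = 110.5 kN.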